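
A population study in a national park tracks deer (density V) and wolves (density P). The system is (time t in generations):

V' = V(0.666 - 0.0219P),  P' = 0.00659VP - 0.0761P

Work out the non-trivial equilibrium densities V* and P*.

Set dP/dt = 0 with P > 0: 0.00659V - 0.0761 = 0, so V* = 0.0761/0.00659 = 11.5.
Set dV/dt = 0 with V > 0: 0.666 - 0.0219P = 0, so P* = 0.666/0.0219 = 30.4.

V* ≈ 11.5, P* ≈ 30.4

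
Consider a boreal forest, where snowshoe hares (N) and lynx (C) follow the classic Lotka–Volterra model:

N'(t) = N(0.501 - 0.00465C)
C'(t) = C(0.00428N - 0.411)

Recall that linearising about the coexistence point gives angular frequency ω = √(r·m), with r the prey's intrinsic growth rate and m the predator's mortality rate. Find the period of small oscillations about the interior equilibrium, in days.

T ≈ 13.8 days

Here r = 0.501 and m = 0.411, so r·m = 0.206.
ω = √0.206 = 0.454 per day, hence T = 2π/ω ≈ 13.8 days.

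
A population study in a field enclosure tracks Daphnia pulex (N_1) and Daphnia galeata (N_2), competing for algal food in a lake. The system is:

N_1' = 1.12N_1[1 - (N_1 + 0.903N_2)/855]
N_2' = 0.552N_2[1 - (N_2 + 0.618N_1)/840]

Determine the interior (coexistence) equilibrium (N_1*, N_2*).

N_1* ≈ 218, N_2* ≈ 705

Setting both brackets to zero gives the nullclines N_1 + 0.903N_2 = 855 and 0.618N_1 + N_2 = 840.
Substituting N_2 = 840 - 0.618N_1 into the first: N_1(1 - 0.903·0.618) = 855 - 0.903·840.
So N_1* = 96.5/0.442 = 218, and then N_2* = 840 - 0.618·218 = 705.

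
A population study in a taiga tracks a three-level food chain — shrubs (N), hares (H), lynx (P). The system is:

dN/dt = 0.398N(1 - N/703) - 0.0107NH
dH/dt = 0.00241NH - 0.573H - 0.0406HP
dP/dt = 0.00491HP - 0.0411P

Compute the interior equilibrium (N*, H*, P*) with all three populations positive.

From dP/dt = 0: 0.00491H* = 0.0411, so H* = 8.37.
From dN/dt = 0: 0.398(1 - N*/703) = 0.0107·8.37, giving N* = 703·(1 - 0.225) = 545.
From dH/dt = 0: 0.00241·545 - 0.573 = 0.0406P*, so P* = 0.74/0.0406 = 18.2.

N* ≈ 545, H* ≈ 8.37, P* ≈ 18.2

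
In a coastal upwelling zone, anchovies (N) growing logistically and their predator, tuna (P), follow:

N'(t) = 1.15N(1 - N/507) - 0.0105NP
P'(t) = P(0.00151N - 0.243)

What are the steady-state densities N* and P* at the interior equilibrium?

N* ≈ 161, P* ≈ 74.8

From dP/dt = 0 with P > 0: 0.00151N* = 0.243, so N* = 161.
Substitute into dN/dt = 0: 1.15(1 - 161/507) = 0.0105P*.
The bracket is 0.683, giving P* = 0.785/0.0105 = 74.8.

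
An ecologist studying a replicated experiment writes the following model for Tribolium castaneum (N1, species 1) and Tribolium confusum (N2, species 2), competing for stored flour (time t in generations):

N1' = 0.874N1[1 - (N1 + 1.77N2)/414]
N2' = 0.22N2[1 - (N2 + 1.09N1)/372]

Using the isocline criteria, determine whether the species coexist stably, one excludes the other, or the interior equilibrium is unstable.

Compare the nullcline intercepts: K1/α12 = 414/1.77 = 234 < K2 = 372; K2/α21 = 372/1.09 = 341 < K1 = 414.
Since both are reversed, neither can invade when rare; the interior point is a saddle.

unstable coexistence (outcome depends on initial conditions)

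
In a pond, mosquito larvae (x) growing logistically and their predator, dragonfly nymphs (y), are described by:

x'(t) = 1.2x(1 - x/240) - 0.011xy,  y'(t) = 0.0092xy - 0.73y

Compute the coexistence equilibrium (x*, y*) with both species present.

x* ≈ 79.3, y* ≈ 73

From dy/dt = 0 with y > 0: 0.0092x* = 0.73, so x* = 79.3.
Substitute into dx/dt = 0: 1.2(1 - 79.3/240) = 0.011y*.
The bracket is 0.669, giving y* = 0.803/0.011 = 73.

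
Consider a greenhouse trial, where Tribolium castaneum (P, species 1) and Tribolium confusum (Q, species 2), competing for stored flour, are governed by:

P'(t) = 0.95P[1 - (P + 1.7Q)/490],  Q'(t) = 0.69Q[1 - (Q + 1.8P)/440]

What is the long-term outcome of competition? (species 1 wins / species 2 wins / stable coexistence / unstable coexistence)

unstable coexistence (outcome depends on initial conditions)

Compare the nullcline intercepts: K1/α12 = 490/1.7 = 288 < K2 = 440; K2/α21 = 440/1.8 = 244 < K1 = 490.
Since both are reversed, neither can invade when rare; the interior point is a saddle.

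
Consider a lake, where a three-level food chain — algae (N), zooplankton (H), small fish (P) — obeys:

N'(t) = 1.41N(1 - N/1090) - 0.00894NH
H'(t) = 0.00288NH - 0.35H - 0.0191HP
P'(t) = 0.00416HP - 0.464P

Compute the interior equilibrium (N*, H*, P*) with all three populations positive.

N* ≈ 319, H* ≈ 112, P* ≈ 29.8

From dP/dt = 0: 0.00416H* = 0.464, so H* = 112.
From dN/dt = 0: 1.41(1 - N*/1090) = 0.00894·112, giving N* = 1090·(1 - 0.707) = 319.
From dH/dt = 0: 0.00288·319 - 0.35 = 0.0191P*, so P* = 0.569/0.0191 = 29.8.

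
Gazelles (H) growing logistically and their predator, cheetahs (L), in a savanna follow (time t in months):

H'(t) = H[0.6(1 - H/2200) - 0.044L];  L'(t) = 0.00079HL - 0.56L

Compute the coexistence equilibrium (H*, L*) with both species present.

H* ≈ 709, L* ≈ 9.24

From dL/dt = 0 with L > 0: 0.00079H* = 0.56, so H* = 709.
Substitute into dH/dt = 0: 0.6(1 - 709/2200) = 0.044L*.
The bracket is 0.678, giving L* = 0.407/0.044 = 9.24.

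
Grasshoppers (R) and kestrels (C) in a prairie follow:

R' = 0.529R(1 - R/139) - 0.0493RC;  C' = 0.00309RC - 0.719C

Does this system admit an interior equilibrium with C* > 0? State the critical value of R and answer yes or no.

The predator equation gives dC/dt > 0 only when R > 0.719/0.00309 = 233.
Without the predator, R → K = 139. Since 139 < 233, the predator cannot invade.

Threshold R = 233; K < 233, so no, the predator goes extinct.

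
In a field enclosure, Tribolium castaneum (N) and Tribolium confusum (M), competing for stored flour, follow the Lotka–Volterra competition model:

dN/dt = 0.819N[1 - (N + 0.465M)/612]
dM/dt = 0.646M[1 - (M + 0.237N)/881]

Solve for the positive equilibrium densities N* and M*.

Setting both brackets to zero gives the nullclines N + 0.465M = 612 and 0.237N + M = 881.
Substituting M = 881 - 0.237N into the first: N(1 - 0.465·0.237) = 612 - 0.465·881.
So N* = 202/0.89 = 227, and then M* = 881 - 0.237·227 = 827.

N* ≈ 227, M* ≈ 827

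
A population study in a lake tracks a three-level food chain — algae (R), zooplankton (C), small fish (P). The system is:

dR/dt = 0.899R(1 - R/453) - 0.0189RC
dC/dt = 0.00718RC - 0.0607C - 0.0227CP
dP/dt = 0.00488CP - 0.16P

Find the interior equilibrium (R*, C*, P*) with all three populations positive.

R* ≈ 141, C* ≈ 32.8, P* ≈ 41.8

From dP/dt = 0: 0.00488C* = 0.16, so C* = 32.8.
From dR/dt = 0: 0.899(1 - R*/453) = 0.0189·32.8, giving R* = 453·(1 - 0.689) = 141.
From dC/dt = 0: 0.00718·141 - 0.0607 = 0.0227P*, so P* = 0.95/0.0227 = 41.8.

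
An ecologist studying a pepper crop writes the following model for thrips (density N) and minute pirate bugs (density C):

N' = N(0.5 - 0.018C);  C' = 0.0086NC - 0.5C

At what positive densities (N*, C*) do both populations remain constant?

Set dC/dt = 0 with C > 0: 0.0086N - 0.5 = 0, so N* = 0.5/0.0086 = 58.1.
Set dN/dt = 0 with N > 0: 0.5 - 0.018C = 0, so C* = 0.5/0.018 = 27.8.

N* ≈ 58.1, C* ≈ 27.8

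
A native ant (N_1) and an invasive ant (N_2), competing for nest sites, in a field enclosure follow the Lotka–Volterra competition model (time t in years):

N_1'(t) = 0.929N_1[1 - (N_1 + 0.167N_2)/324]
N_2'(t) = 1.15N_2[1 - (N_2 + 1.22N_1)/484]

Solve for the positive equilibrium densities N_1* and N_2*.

N_1* ≈ 305, N_2* ≈ 111

Setting both brackets to zero gives the nullclines N_1 + 0.167N_2 = 324 and 1.22N_1 + N_2 = 484.
Substituting N_2 = 484 - 1.22N_1 into the first: N_1(1 - 0.167·1.22) = 324 - 0.167·484.
So N_1* = 243/0.796 = 305, and then N_2* = 484 - 1.22·305 = 111.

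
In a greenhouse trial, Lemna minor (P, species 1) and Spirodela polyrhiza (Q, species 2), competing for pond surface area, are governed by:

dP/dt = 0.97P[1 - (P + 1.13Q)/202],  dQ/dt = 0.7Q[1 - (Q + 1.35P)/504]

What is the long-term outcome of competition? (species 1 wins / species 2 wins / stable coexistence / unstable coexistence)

species 2 excludes species 1

Compare the nullcline intercepts: K1/α12 = 202/1.13 = 179 < K2 = 504; K2/α21 = 504/1.35 = 373 > K1 = 202.
Since the inequalities point opposite ways, species 2 can invade but species 1 cannot.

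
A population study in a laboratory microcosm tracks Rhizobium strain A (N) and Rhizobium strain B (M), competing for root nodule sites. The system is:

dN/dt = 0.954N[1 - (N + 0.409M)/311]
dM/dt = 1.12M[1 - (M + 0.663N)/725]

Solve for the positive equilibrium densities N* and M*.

Setting both brackets to zero gives the nullclines N + 0.409M = 311 and 0.663N + M = 725.
Substituting M = 725 - 0.663N into the first: N(1 - 0.409·0.663) = 311 - 0.409·725.
So N* = 14.5/0.729 = 19.9, and then M* = 725 - 0.663·19.9 = 712.

N* ≈ 19.9, M* ≈ 712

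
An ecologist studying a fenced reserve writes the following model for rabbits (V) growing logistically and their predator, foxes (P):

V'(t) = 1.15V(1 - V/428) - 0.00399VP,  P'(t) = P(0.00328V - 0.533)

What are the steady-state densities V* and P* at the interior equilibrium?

From dP/dt = 0 with P > 0: 0.00328V* = 0.533, so V* = 162.
Substitute into dV/dt = 0: 1.15(1 - 162/428) = 0.00399P*.
The bracket is 0.62, giving P* = 0.713/0.00399 = 179.

V* ≈ 162, P* ≈ 179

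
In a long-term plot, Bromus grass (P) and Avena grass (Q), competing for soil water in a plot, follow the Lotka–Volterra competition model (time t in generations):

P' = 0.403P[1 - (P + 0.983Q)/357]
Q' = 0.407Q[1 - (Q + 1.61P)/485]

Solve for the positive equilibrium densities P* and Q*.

Setting both brackets to zero gives the nullclines P + 0.983Q = 357 and 1.61P + Q = 485.
Substituting Q = 485 - 1.61P into the first: P(1 - 0.983·1.61) = 357 - 0.983·485.
So P* = -120/-0.583 = 206, and then Q* = 485 - 1.61·206 = 154.

P* ≈ 206, Q* ≈ 154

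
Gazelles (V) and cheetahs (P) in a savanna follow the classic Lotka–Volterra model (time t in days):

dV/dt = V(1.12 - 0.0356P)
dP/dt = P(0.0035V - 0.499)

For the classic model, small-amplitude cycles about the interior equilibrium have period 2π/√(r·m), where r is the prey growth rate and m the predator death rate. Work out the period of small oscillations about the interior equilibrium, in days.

T ≈ 8.4 days

Here r = 1.12 and m = 0.499, so r·m = 0.559.
ω = √0.559 = 0.748 per day, hence T = 2π/ω ≈ 8.4 days.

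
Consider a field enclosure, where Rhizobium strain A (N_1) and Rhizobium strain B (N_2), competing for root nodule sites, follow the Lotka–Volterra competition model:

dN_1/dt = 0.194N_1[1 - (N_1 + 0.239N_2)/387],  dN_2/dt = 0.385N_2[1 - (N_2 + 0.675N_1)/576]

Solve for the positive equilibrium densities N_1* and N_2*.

N_1* ≈ 297, N_2* ≈ 375

Setting both brackets to zero gives the nullclines N_1 + 0.239N_2 = 387 and 0.675N_1 + N_2 = 576.
Substituting N_2 = 576 - 0.675N_1 into the first: N_1(1 - 0.239·0.675) = 387 - 0.239·576.
So N_1* = 249/0.839 = 297, and then N_2* = 576 - 0.675·297 = 375.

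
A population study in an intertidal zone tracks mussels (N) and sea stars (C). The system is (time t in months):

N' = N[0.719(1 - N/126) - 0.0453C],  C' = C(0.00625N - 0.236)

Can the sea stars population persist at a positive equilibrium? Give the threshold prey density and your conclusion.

Threshold N = 37.8; K > 37.8, so yes, the predator persists.

The predator equation gives dC/dt > 0 only when N > 0.236/0.00625 = 37.8.
Without the predator, N → K = 126. Since 126 > 37.8, the predator can invade and persist.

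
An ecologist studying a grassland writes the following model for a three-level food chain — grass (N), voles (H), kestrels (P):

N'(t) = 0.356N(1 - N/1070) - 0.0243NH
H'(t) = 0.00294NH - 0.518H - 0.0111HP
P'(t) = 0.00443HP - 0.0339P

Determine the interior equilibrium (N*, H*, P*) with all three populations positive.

From dP/dt = 0: 0.00443H* = 0.0339, so H* = 7.65.
From dN/dt = 0: 0.356(1 - N*/1070) = 0.0243·7.65, giving N* = 1070·(1 - 0.522) = 511.
From dH/dt = 0: 0.00294·511 - 0.518 = 0.0111P*, so P* = 0.985/0.0111 = 88.7.

N* ≈ 511, H* ≈ 7.65, P* ≈ 88.7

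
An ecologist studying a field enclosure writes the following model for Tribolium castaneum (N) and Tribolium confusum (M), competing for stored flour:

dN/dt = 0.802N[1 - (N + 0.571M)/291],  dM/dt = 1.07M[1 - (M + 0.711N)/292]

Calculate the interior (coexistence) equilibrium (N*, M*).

N* ≈ 209, M* ≈ 143

Setting both brackets to zero gives the nullclines N + 0.571M = 291 and 0.711N + M = 292.
Substituting M = 292 - 0.711N into the first: N(1 - 0.571·0.711) = 291 - 0.571·292.
So N* = 124/0.594 = 209, and then M* = 292 - 0.711·209 = 143.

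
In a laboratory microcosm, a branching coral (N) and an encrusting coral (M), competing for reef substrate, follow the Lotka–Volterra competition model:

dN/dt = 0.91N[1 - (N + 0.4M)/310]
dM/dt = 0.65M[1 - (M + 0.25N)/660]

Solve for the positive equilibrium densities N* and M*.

N* ≈ 51.1, M* ≈ 647

Setting both brackets to zero gives the nullclines N + 0.4M = 310 and 0.25N + M = 660.
Substituting M = 660 - 0.25N into the first: N(1 - 0.4·0.25) = 310 - 0.4·660.
So N* = 46/0.9 = 51.1, and then M* = 660 - 0.25·51.1 = 647.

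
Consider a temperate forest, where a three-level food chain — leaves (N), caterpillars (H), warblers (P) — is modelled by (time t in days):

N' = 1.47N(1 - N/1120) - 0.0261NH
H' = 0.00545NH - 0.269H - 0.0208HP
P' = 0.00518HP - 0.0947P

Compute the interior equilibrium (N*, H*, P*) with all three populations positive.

From dP/dt = 0: 0.00518H* = 0.0947, so H* = 18.3.
From dN/dt = 0: 1.47(1 - N*/1120) = 0.0261·18.3, giving N* = 1120·(1 - 0.325) = 756.
From dH/dt = 0: 0.00545·756 - 0.269 = 0.0208P*, so P* = 3.85/0.0208 = 185.

N* ≈ 756, H* ≈ 18.3, P* ≈ 185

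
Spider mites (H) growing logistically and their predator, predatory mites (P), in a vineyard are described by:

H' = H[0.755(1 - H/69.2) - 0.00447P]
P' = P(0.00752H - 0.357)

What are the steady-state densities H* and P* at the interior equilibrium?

H* ≈ 47.5, P* ≈ 53

From dP/dt = 0 with P > 0: 0.00752H* = 0.357, so H* = 47.5.
Substitute into dH/dt = 0: 0.755(1 - 47.5/69.2) = 0.00447P*.
The bracket is 0.314, giving P* = 0.237/0.00447 = 53.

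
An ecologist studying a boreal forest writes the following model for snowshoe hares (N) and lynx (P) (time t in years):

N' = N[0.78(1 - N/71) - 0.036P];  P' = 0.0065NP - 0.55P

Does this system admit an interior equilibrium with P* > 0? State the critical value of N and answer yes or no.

Threshold N = 84.6; K < 84.6, so no, the predator goes extinct.

The predator equation gives dP/dt > 0 only when N > 0.55/0.0065 = 84.6.
Without the predator, N → K = 71. Since 71 < 84.6, the predator cannot invade.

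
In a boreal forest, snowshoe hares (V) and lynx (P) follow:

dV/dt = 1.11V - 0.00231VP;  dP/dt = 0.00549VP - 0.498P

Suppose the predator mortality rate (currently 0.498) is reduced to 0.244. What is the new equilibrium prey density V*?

V* ≈ 44.4

At the interior fixed point, setting dP/dt = 0 with P > 0 fixes V* = (predator death rate)/(VP coefficient) — independent of the other coefficients.
With the change, V* = 0.244/0.00549 = 44.4; it falls from 90.7.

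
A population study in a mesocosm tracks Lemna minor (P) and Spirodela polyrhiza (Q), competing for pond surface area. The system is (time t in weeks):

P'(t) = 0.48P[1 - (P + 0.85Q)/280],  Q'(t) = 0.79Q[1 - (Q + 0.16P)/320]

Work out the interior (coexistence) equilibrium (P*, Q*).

Setting both brackets to zero gives the nullclines P + 0.85Q = 280 and 0.16P + Q = 320.
Substituting Q = 320 - 0.16P into the first: P(1 - 0.85·0.16) = 280 - 0.85·320.
So P* = 8/0.864 = 9.26, and then Q* = 320 - 0.16·9.26 = 319.

P* ≈ 9.26, Q* ≈ 319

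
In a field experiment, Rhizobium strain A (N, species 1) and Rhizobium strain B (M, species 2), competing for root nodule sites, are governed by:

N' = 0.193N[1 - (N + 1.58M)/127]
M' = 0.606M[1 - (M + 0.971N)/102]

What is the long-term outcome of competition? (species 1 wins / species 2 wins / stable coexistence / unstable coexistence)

unstable coexistence (outcome depends on initial conditions)

Compare the nullcline intercepts: K1/α12 = 127/1.58 = 80.4 < K2 = 102; K2/α21 = 102/0.971 = 105 < K1 = 127.
Since both are reversed, neither can invade when rare; the interior point is a saddle.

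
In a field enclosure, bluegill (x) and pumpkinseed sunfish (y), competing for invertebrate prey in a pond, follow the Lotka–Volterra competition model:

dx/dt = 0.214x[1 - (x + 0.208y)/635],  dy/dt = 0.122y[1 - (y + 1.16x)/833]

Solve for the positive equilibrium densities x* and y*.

Setting both brackets to zero gives the nullclines x + 0.208y = 635 and 1.16x + y = 833.
Substituting y = 833 - 1.16x into the first: x(1 - 0.208·1.16) = 635 - 0.208·833.
So x* = 462/0.759 = 609, and then y* = 833 - 1.16·609 = 127.

x* ≈ 609, y* ≈ 127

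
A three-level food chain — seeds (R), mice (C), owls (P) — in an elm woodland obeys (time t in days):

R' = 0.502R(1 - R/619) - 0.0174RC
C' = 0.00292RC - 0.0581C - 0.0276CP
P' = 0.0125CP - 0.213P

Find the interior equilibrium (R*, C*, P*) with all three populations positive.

From dP/dt = 0: 0.0125C* = 0.213, so C* = 17.
From dR/dt = 0: 0.502(1 - R*/619) = 0.0174·17, giving R* = 619·(1 - 0.591) = 253.
From dC/dt = 0: 0.00292·253 - 0.0581 = 0.0276P*, so P* = 0.682/0.0276 = 24.7.

R* ≈ 253, C* ≈ 17, P* ≈ 24.7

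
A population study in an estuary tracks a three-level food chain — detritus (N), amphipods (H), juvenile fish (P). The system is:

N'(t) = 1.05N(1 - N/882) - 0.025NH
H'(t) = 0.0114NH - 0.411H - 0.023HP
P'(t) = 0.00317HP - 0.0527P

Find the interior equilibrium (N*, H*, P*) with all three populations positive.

N* ≈ 533, H* ≈ 16.6, P* ≈ 246

From dP/dt = 0: 0.00317H* = 0.0527, so H* = 16.6.
From dN/dt = 0: 1.05(1 - N*/882) = 0.025·16.6, giving N* = 882·(1 - 0.396) = 533.
From dH/dt = 0: 0.0114·533 - 0.411 = 0.023P*, so P* = 5.66/0.023 = 246.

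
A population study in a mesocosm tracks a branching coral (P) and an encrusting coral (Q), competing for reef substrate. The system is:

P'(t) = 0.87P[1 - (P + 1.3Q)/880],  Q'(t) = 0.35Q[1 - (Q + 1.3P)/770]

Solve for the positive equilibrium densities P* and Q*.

Setting both brackets to zero gives the nullclines P + 1.3Q = 880 and 1.3P + Q = 770.
Substituting Q = 770 - 1.3P into the first: P(1 - 1.3·1.3) = 880 - 1.3·770.
So P* = -121/-0.69 = 175, and then Q* = 770 - 1.3·175 = 542.

P* ≈ 175, Q* ≈ 542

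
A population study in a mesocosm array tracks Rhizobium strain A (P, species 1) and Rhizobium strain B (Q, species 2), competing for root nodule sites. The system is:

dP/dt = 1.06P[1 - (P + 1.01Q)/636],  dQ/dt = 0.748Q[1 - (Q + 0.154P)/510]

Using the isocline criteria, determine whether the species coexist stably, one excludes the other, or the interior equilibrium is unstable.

Compare the nullcline intercepts: K1/α12 = 636/1.01 = 630 > K2 = 510; K2/α21 = 510/0.154 = 3310 > K1 = 636.
Since both inequalities hold, each species can invade when rare, so the interior equilibrium is stable.

stable coexistence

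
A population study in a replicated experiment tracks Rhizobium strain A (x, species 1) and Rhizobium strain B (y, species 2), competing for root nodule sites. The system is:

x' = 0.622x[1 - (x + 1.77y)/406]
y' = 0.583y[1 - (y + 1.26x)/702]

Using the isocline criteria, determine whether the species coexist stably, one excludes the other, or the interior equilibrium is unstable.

Compare the nullcline intercepts: K1/α12 = 406/1.77 = 229 < K2 = 702; K2/α21 = 702/1.26 = 557 > K1 = 406.
Since the inequalities point opposite ways, species 2 can invade but species 1 cannot.

species 2 excludes species 1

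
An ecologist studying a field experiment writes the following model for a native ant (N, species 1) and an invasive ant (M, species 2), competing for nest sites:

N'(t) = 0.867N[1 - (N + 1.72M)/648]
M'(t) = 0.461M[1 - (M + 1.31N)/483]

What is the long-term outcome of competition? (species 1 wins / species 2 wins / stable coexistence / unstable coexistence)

Compare the nullcline intercepts: K1/α12 = 648/1.72 = 377 < K2 = 483; K2/α21 = 483/1.31 = 369 < K1 = 648.
Since both are reversed, neither can invade when rare; the interior point is a saddle.

unstable coexistence (outcome depends on initial conditions)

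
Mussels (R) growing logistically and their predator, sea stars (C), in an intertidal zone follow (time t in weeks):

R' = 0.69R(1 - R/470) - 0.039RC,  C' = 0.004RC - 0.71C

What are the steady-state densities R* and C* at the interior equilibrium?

R* ≈ 178, C* ≈ 11

From dC/dt = 0 with C > 0: 0.004R* = 0.71, so R* = 178.
Substitute into dR/dt = 0: 0.69(1 - 178/470) = 0.039C*.
The bracket is 0.622, giving C* = 0.429/0.039 = 11.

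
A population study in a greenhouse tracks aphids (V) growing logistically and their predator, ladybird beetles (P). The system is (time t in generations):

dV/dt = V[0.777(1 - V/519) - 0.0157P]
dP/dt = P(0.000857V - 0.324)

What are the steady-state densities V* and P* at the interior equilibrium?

From dP/dt = 0 with P > 0: 0.000857V* = 0.324, so V* = 378.
Substitute into dV/dt = 0: 0.777(1 - 378/519) = 0.0157P*.
The bracket is 0.272, giving P* = 0.211/0.0157 = 13.4.

V* ≈ 378, P* ≈ 13.4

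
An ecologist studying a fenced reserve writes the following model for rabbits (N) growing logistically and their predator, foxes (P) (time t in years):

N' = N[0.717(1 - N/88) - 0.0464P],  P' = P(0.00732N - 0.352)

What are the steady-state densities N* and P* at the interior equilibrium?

From dP/dt = 0 with P > 0: 0.00732N* = 0.352, so N* = 48.1.
Substitute into dN/dt = 0: 0.717(1 - 48.1/88) = 0.0464P*.
The bracket is 0.454, giving P* = 0.325/0.0464 = 7.01.

N* ≈ 48.1, P* ≈ 7.01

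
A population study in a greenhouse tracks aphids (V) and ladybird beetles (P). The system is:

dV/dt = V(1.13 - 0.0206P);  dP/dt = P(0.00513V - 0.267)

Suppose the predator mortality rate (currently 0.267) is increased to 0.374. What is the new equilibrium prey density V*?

V* ≈ 72.9

At the interior fixed point, setting dP/dt = 0 with P > 0 fixes V* = (predator death rate)/(VP coefficient) — independent of the other coefficients.
With the change, V* = 0.374/0.00513 = 72.9; it rises from 52.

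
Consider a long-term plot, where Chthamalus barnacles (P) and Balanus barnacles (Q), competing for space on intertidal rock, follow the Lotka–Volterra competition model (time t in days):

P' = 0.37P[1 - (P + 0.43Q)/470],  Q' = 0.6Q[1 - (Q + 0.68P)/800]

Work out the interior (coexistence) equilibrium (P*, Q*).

Setting both brackets to zero gives the nullclines P + 0.43Q = 470 and 0.68P + Q = 800.
Substituting Q = 800 - 0.68P into the first: P(1 - 0.43·0.68) = 470 - 0.43·800.
So P* = 126/0.708 = 178, and then Q* = 800 - 0.68·178 = 679.

P* ≈ 178, Q* ≈ 679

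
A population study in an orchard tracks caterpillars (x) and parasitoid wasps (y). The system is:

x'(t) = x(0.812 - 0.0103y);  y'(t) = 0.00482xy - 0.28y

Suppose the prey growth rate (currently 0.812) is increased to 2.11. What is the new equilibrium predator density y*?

At the interior fixed point, setting dx/dt = 0 with x > 0 fixes y* = (prey growth rate)/(xy coefficient) — independent of the other coefficients.
With the change, y* = 2.11/0.0103 = 205; it rises from 78.8.

y* ≈ 205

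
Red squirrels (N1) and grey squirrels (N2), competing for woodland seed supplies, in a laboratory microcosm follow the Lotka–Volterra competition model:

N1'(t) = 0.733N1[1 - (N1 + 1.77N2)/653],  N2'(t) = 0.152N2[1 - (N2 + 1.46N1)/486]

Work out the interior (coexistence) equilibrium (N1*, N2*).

Setting both brackets to zero gives the nullclines N1 + 1.77N2 = 653 and 1.46N1 + N2 = 486.
Substituting N2 = 486 - 1.46N1 into the first: N1(1 - 1.77·1.46) = 653 - 1.77·486.
So N1* = -207/-1.58 = 131, and then N2* = 486 - 1.46·131 = 295.

N1* ≈ 131, N2* ≈ 295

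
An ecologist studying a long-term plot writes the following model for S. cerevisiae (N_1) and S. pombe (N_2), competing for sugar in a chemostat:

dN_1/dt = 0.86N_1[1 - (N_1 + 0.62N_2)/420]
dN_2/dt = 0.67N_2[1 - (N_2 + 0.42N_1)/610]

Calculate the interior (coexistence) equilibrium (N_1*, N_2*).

Setting both brackets to zero gives the nullclines N_1 + 0.62N_2 = 420 and 0.42N_1 + N_2 = 610.
Substituting N_2 = 610 - 0.42N_1 into the first: N_1(1 - 0.62·0.42) = 420 - 0.62·610.
So N_1* = 41.8/0.74 = 56.5, and then N_2* = 610 - 0.42·56.5 = 586.

N_1* ≈ 56.5, N_2* ≈ 586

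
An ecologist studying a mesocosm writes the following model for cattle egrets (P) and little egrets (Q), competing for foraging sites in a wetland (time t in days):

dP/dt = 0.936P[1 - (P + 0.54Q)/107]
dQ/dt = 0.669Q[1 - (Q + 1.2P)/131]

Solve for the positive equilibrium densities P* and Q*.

Setting both brackets to zero gives the nullclines P + 0.54Q = 107 and 1.2P + Q = 131.
Substituting Q = 131 - 1.2P into the first: P(1 - 0.54·1.2) = 107 - 0.54·131.
So P* = 36.3/0.352 = 103, and then Q* = 131 - 1.2·103 = 7.39.

P* ≈ 103, Q* ≈ 7.39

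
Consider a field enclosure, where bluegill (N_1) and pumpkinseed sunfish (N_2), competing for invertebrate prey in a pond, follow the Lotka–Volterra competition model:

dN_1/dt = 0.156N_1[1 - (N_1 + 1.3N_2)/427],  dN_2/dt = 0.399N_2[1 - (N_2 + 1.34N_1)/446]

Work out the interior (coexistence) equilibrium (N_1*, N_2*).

N_1* ≈ 206, N_2* ≈ 170

Setting both brackets to zero gives the nullclines N_1 + 1.3N_2 = 427 and 1.34N_1 + N_2 = 446.
Substituting N_2 = 446 - 1.34N_1 into the first: N_1(1 - 1.3·1.34) = 427 - 1.3·446.
So N_1* = -153/-0.742 = 206, and then N_2* = 446 - 1.34·206 = 170.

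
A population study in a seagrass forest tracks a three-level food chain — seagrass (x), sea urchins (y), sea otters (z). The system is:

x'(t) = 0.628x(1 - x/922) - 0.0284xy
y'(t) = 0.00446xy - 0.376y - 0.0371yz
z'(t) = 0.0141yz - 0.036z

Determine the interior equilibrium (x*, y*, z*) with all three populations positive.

From dz/dt = 0: 0.0141y* = 0.036, so y* = 2.55.
From dx/dt = 0: 0.628(1 - x*/922) = 0.0284·2.55, giving x* = 922·(1 - 0.115) = 816.
From dy/dt = 0: 0.00446·816 - 0.376 = 0.0371z*, so z* = 3.26/0.0371 = 87.9.

x* ≈ 816, y* ≈ 2.55, z* ≈ 87.9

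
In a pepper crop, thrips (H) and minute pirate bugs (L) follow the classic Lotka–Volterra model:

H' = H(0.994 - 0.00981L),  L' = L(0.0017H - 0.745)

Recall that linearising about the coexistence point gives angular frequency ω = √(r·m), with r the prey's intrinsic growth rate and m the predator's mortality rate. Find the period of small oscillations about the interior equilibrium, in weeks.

T ≈ 7.3 weeks

Here r = 0.994 and m = 0.745, so r·m = 0.741.
ω = √0.741 = 0.861 per week, hence T = 2π/ω ≈ 7.3 weeks.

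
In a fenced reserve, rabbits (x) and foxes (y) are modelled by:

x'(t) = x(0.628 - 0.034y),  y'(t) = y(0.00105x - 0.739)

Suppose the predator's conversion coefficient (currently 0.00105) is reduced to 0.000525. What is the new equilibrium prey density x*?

At the interior fixed point, setting dy/dt = 0 with y > 0 fixes x* = (predator death rate)/(xy coefficient) — independent of the other coefficients.
With the change, x* = 0.739/0.000525 = 1410; it rises from 704.

x* ≈ 1410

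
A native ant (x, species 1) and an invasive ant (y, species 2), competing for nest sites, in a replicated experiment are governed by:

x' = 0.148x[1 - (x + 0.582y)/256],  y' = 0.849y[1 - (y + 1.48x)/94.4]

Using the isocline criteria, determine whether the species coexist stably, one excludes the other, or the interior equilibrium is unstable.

species 1 excludes species 2

Compare the nullcline intercepts: K1/α12 = 256/0.582 = 440 > K2 = 94.4; K2/α21 = 94.4/1.48 = 63.8 < K1 = 256.
Since the inequalities point opposite ways, species 1 can invade but species 2 cannot.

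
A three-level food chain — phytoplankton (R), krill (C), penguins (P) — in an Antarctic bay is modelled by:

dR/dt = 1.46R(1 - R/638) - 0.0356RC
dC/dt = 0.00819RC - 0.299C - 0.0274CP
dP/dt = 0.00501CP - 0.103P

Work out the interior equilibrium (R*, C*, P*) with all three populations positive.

R* ≈ 318, C* ≈ 20.6, P* ≈ 84.2

From dP/dt = 0: 0.00501C* = 0.103, so C* = 20.6.
From dR/dt = 0: 1.46(1 - R*/638) = 0.0356·20.6, giving R* = 638·(1 - 0.501) = 318.
From dC/dt = 0: 0.00819·318 - 0.299 = 0.0274P*, so P* = 2.31/0.0274 = 84.2.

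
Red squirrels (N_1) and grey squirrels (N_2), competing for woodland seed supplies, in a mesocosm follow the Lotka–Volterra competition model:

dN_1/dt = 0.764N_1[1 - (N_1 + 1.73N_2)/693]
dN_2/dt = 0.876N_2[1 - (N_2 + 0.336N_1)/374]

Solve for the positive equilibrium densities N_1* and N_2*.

Setting both brackets to zero gives the nullclines N_1 + 1.73N_2 = 693 and 0.336N_1 + N_2 = 374.
Substituting N_2 = 374 - 0.336N_1 into the first: N_1(1 - 1.73·0.336) = 693 - 1.73·374.
So N_1* = 46/0.419 = 110, and then N_2* = 374 - 0.336·110 = 337.

N_1* ≈ 110, N_2* ≈ 337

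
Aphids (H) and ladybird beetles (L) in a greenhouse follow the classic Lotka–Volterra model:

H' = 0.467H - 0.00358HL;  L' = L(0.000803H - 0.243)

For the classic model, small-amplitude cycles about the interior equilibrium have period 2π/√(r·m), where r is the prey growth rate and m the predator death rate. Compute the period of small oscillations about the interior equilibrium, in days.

Here r = 0.467 and m = 0.243, so r·m = 0.113.
ω = √0.113 = 0.337 per day, hence T = 2π/ω ≈ 18.7 days.

T ≈ 18.7 days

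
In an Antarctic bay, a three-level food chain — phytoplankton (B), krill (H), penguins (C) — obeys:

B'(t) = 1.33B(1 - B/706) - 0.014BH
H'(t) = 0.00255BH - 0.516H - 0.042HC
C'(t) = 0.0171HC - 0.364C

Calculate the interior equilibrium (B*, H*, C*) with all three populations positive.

From dC/dt = 0: 0.0171H* = 0.364, so H* = 21.3.
From dB/dt = 0: 1.33(1 - B*/706) = 0.014·21.3, giving B* = 706·(1 - 0.224) = 548.
From dH/dt = 0: 0.00255·548 - 0.516 = 0.042C*, so C* = 0.881/0.042 = 21.

B* ≈ 548, H* ≈ 21.3, C* ≈ 21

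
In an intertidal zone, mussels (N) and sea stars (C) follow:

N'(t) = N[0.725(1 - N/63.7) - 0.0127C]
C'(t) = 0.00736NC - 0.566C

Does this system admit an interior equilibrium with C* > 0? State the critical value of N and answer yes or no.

Threshold N = 76.9; K < 76.9, so no, the predator goes extinct.

The predator equation gives dC/dt > 0 only when N > 0.566/0.00736 = 76.9.
Without the predator, N → K = 63.7. Since 63.7 < 76.9, the predator cannot invade.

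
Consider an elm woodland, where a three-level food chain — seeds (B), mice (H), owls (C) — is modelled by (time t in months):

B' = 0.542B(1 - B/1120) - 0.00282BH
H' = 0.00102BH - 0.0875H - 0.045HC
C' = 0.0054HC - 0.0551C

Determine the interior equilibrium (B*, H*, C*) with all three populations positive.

B* ≈ 1060, H* ≈ 10.2, C* ≈ 22.1

From dC/dt = 0: 0.0054H* = 0.0551, so H* = 10.2.
From dB/dt = 0: 0.542(1 - B*/1120) = 0.00282·10.2, giving B* = 1120·(1 - 0.0531) = 1060.
From dH/dt = 0: 0.00102·1060 - 0.0875 = 0.045C*, so C* = 0.994/0.045 = 22.1.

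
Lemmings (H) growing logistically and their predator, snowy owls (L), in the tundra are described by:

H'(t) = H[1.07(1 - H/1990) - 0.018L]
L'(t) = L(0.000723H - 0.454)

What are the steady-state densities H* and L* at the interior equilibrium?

From dL/dt = 0 with L > 0: 0.000723H* = 0.454, so H* = 628.
Substitute into dH/dt = 0: 1.07(1 - 628/1990) = 0.018L*.
The bracket is 0.684, giving L* = 0.732/0.018 = 40.7.

H* ≈ 628, L* ≈ 40.7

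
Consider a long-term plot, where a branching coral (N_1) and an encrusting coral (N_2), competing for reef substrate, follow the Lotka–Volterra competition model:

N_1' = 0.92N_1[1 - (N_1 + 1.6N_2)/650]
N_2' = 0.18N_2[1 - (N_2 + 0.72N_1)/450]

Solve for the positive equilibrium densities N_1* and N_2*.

Setting both brackets to zero gives the nullclines N_1 + 1.6N_2 = 650 and 0.72N_1 + N_2 = 450.
Substituting N_2 = 450 - 0.72N_1 into the first: N_1(1 - 1.6·0.72) = 650 - 1.6·450.
So N_1* = -70/-0.152 = 461, and then N_2* = 450 - 0.72·461 = 118.

N_1* ≈ 461, N_2* ≈ 118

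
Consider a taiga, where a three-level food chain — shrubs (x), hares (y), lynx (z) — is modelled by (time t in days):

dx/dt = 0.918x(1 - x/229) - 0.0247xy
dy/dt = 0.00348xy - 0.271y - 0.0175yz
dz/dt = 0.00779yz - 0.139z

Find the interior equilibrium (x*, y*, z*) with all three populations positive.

From dz/dt = 0: 0.00779y* = 0.139, so y* = 17.8.
From dx/dt = 0: 0.918(1 - x*/229) = 0.0247·17.8, giving x* = 229·(1 - 0.48) = 119.
From dy/dt = 0: 0.00348·119 - 0.271 = 0.0175z*, so z* = 0.143/0.0175 = 8.19.

x* ≈ 119, y* ≈ 17.8, z* ≈ 8.19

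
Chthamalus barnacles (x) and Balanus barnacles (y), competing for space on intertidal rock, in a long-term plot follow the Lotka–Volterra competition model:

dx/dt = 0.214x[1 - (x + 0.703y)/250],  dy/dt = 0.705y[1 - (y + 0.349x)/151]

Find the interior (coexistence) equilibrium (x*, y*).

Setting both brackets to zero gives the nullclines x + 0.703y = 250 and 0.349x + y = 151.
Substituting y = 151 - 0.349x into the first: x(1 - 0.703·0.349) = 250 - 0.703·151.
So x* = 144/0.755 = 191, and then y* = 151 - 0.349·191 = 84.5.

x* ≈ 191, y* ≈ 84.5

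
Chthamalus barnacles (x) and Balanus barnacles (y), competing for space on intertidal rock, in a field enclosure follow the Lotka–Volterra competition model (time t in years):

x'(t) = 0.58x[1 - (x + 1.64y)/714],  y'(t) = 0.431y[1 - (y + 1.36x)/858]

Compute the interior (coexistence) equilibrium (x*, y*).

Setting both brackets to zero gives the nullclines x + 1.64y = 714 and 1.36x + y = 858.
Substituting y = 858 - 1.36x into the first: x(1 - 1.64·1.36) = 714 - 1.64·858.
So x* = -693/-1.23 = 563, and then y* = 858 - 1.36·563 = 91.9.

x* ≈ 563, y* ≈ 91.9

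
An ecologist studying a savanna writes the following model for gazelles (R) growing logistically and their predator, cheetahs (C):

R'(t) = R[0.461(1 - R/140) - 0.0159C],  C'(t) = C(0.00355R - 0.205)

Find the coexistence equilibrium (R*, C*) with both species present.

From dC/dt = 0 with C > 0: 0.00355R* = 0.205, so R* = 57.7.
Substitute into dR/dt = 0: 0.461(1 - 57.7/140) = 0.0159C*.
The bracket is 0.588, giving C* = 0.271/0.0159 = 17.

R* ≈ 57.7, C* ≈ 17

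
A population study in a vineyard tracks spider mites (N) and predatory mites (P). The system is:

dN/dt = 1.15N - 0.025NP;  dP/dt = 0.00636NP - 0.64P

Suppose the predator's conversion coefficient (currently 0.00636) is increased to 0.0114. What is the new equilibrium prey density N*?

N* ≈ 56.1

At the interior fixed point, setting dP/dt = 0 with P > 0 fixes N* = (predator death rate)/(NP coefficient) — independent of the other coefficients.
With the change, N* = 0.64/0.0114 = 56.1; it falls from 101.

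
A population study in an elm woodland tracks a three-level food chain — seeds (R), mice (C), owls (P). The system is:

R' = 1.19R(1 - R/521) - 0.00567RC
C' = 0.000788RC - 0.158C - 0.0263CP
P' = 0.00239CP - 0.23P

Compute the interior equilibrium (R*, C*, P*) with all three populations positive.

R* ≈ 282, C* ≈ 96.2, P* ≈ 2.44

From dP/dt = 0: 0.00239C* = 0.23, so C* = 96.2.
From dR/dt = 0: 1.19(1 - R*/521) = 0.00567·96.2, giving R* = 521·(1 - 0.459) = 282.
From dC/dt = 0: 0.000788·282 - 0.158 = 0.0263P*, so P* = 0.0643/0.0263 = 2.44.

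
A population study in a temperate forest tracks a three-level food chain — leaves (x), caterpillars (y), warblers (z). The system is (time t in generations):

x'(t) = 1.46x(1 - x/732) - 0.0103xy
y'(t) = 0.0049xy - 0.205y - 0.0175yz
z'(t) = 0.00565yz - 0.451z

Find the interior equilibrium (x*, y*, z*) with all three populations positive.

From dz/dt = 0: 0.00565y* = 0.451, so y* = 79.8.
From dx/dt = 0: 1.46(1 - x*/732) = 0.0103·79.8, giving x* = 732·(1 - 0.563) = 320.
From dy/dt = 0: 0.0049·320 - 0.205 = 0.0175z*, so z* = 1.36/0.0175 = 77.8.

x* ≈ 320, y* ≈ 79.8, z* ≈ 77.8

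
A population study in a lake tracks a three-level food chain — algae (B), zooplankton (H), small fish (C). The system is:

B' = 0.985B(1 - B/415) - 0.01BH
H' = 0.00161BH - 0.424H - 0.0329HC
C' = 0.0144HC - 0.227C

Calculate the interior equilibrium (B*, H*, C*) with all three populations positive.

B* ≈ 349, H* ≈ 15.8, C* ≈ 4.17

From dC/dt = 0: 0.0144H* = 0.227, so H* = 15.8.
From dB/dt = 0: 0.985(1 - B*/415) = 0.01·15.8, giving B* = 415·(1 - 0.16) = 349.
From dH/dt = 0: 0.00161·349 - 0.424 = 0.0329C*, so C* = 0.137/0.0329 = 4.17.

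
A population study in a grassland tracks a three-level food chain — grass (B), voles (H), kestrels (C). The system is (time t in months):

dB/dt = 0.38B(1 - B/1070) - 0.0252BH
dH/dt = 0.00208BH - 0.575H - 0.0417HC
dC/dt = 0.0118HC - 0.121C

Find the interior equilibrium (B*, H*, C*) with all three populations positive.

B* ≈ 342, H* ≈ 10.3, C* ≈ 3.29

From dC/dt = 0: 0.0118H* = 0.121, so H* = 10.3.
From dB/dt = 0: 0.38(1 - B*/1070) = 0.0252·10.3, giving B* = 1070·(1 - 0.68) = 342.
From dH/dt = 0: 0.00208·342 - 0.575 = 0.0417C*, so C* = 0.137/0.0417 = 3.29.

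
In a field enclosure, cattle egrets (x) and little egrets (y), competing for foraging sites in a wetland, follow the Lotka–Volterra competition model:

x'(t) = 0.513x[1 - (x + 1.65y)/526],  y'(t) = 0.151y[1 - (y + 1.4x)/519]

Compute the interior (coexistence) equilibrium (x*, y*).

Setting both brackets to zero gives the nullclines x + 1.65y = 526 and 1.4x + y = 519.
Substituting y = 519 - 1.4x into the first: x(1 - 1.65·1.4) = 526 - 1.65·519.
So x* = -330/-1.31 = 252, and then y* = 519 - 1.4·252 = 166.

x* ≈ 252, y* ≈ 166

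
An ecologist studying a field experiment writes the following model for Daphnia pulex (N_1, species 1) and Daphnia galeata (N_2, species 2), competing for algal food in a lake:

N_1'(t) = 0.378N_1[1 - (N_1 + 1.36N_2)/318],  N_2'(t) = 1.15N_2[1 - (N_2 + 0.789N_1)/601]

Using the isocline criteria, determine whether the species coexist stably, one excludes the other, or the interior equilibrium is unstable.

species 2 excludes species 1

Compare the nullcline intercepts: K1/α12 = 318/1.36 = 234 < K2 = 601; K2/α21 = 601/0.789 = 762 > K1 = 318.
Since the inequalities point opposite ways, species 2 can invade but species 1 cannot.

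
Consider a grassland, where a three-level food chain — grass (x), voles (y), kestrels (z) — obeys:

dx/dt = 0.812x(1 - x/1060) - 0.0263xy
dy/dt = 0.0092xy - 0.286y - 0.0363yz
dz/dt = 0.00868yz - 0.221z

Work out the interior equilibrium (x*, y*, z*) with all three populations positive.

From dz/dt = 0: 0.00868y* = 0.221, so y* = 25.5.
From dx/dt = 0: 0.812(1 - x*/1060) = 0.0263·25.5, giving x* = 1060·(1 - 0.825) = 186.
From dy/dt = 0: 0.0092·186 - 0.286 = 0.0363z*, so z* = 1.42/0.0363 = 39.2.

x* ≈ 186, y* ≈ 25.5, z* ≈ 39.2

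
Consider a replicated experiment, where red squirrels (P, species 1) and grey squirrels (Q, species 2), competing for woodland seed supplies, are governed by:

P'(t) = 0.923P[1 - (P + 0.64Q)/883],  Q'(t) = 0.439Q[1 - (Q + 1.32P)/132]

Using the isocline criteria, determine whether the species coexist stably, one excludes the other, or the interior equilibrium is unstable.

species 1 excludes species 2

Compare the nullcline intercepts: K1/α12 = 883/0.64 = 1380 > K2 = 132; K2/α21 = 132/1.32 = 100 < K1 = 883.
Since the inequalities point opposite ways, species 1 can invade but species 2 cannot.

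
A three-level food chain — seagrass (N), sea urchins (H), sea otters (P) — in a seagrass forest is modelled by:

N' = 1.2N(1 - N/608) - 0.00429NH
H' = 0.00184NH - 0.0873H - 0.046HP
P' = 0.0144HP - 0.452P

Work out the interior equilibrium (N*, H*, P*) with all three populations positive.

N* ≈ 540, H* ≈ 31.4, P* ≈ 19.7

From dP/dt = 0: 0.0144H* = 0.452, so H* = 31.4.
From dN/dt = 0: 1.2(1 - N*/608) = 0.00429·31.4, giving N* = 608·(1 - 0.112) = 540.
From dH/dt = 0: 0.00184·540 - 0.0873 = 0.046P*, so P* = 0.906/0.046 = 19.7.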